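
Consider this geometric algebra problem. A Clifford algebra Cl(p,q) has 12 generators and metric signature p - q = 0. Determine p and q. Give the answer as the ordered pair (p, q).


We need p + q = 12 and p - q = 0.
Adding: 2p = 12 + 0 = 12, so p = 6.
Then q = 12 - 6 = 6.
(p, q) = (6, 6)


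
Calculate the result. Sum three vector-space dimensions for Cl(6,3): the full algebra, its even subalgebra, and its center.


n = 6 + 3 = 9
Total dim = 2^9 = 512
Even subalgebra dim = 2^8 = 256
n is odd, so center dim = 2
Sum = 512 + 256 + 2 = 770


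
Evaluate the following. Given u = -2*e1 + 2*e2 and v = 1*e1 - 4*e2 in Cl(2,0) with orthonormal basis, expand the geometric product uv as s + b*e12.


Expand: (-2*e1 + 2*e2)(1*e1 - 4*e2)
= (-2)*1*e1e1 + (-2)*(-4)*e1e2 + 2*1*e2e1 + 2*(-4)*e2e2
Using e1^2 = e2^2 = 1, e2e1 = -e1e2:
Scalar part s = (-2)*1 + 2*(-4) = -2 + (-8) = -10
Bivector part b = (-2)*(-4) - 2*1 = 8 - 2 = 6
uv = -10 + 6*e12


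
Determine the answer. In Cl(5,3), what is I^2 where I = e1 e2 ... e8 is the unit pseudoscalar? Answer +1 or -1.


The pseudoscalar I = e1...e_n (product of all n generators) of Cl(p,q) satisfies I^2 = (-1)^(q + n(n-1)/2).
p = 5, q = 3, n = p + q = 8
n(n-1)/2 = 8 * 7 / 2 = 28
Exponent = q + n(n-1)/2 = 3 + 28 = 31
I^2 = (-1)^31 = -1


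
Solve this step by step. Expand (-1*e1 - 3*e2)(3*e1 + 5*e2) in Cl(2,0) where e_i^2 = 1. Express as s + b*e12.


Expand: (-1*e1 - 3*e2)(3*e1 + 5*e2)
= (-1)*3*e1e1 + (-1)*5*e1e2 + (-3)*3*e2e1 + (-3)*5*e2e2
Using e1^2 = e2^2 = 1, e2e1 = -e1e2:
Scalar part s = (-1)*3 + (-3)*5 = -3 + (-15) = -18
Bivector part b = (-1)*5 - (-3)*3 = -5 - (-9) = 4
uv = -18 + 4*e12


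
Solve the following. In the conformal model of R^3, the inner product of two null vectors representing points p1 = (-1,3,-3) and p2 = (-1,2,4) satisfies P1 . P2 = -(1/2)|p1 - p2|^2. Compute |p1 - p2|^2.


p1 - p2 = (0, 1, -7)
|p1 - p2|^2 = 0^2 + 1^2 + (-7)^2
= 0 + 1 + 49
= 50


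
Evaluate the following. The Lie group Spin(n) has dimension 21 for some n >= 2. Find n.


dim Spin(n) = dim so(n) = n(n-1)/2.
Solve n(n-1)/2 = 21, i.e. n^2 - n - 42 = 0.
Discriminant = 1 + 8*21 = 169
n = (1 + sqrt(169))/2 = (1 + 13)/2 = 7


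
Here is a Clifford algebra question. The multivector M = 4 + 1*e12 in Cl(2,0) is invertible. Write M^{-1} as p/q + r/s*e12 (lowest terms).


M = 4 + 1*e12, where e12^2 = -1.
Since M commutes with its reverse ~M = a - b*e12, M * ~M = a^2 - b^2*e12^2 = a^2 + b^2.
So M^{-1} = ~M / (a^2 + b^2) = (a - b*e12)/(a^2 + b^2).
a^2 + b^2 = 16 + 1 = 17
Scalar part = 4/17 = 4/17
Bivector coeff = -1/17 = -1/17
M^{-1} = 4/17 - 1/17*e12


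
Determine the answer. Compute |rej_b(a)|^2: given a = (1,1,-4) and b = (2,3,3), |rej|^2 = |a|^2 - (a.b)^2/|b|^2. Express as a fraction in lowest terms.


|a|^2 = 1^2 + 1^2 + (-4)^2 = 18
|b|^2 = 2^2 + 3^2 + 3^2 = 22
a . b = 1*2 + 1*3 + (-4)*3 = -7
(a.b)^2 = (-7)^2 = 49
|rej|^2 = 18 - 49/22
= (396 - 49)/22
= 347/22
In lowest terms: 347/22


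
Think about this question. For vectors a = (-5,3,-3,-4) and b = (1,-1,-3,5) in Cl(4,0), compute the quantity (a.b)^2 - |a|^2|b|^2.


a . b = (-5)*1 + 3*(-1) + (-3)*(-3) + (-4)*5
= -5 + (-3) + 9 + (-20) = -19
|a|^2 = (-5)^2 + 3^2 + (-3)^2 + (-4)^2 = 59
|b|^2 = 1^2 + (-1)^2 + (-3)^2 + 5^2 = 36
(a.b)^2 = (-19)^2 = 361
|a|^2 * |b|^2 = 59 * 36 = 2124
Result = 361 - 2124 = -1763


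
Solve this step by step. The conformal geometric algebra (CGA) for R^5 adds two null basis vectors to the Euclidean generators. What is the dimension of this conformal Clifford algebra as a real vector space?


The conformal model of R^5 uses Cl(6,1): the 5 Euclidean generators plus two extra orthogonal generators e+ (e+^2 = +1) and e- (e-^2 = -1), from which the null vectors e0, einf are built.
Number of generators m = 5 + 2 = 7.
dim Cl(p,q) = 2^m = 2^7 = 128


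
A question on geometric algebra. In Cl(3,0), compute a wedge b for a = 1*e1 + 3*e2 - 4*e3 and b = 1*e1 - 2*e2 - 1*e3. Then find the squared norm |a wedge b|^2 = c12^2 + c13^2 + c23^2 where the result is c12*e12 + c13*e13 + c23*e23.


a wedge b = (a1*b2 - a2*b1)*e12 + (a1*b3 - a3*b1)*e13 + (a2*b3 - a3*b2)*e23
e12 coeff: 1*(-2) - 3*1 = -2 - 3 = -5
e13 coeff: 1*(-1) - (-4)*1 = -1 - (-4) = 3
e23 coeff: 3*(-1) - (-4)*(-2) = -3 - 8 = -11
|a wedge b|^2 = (-5)^2 + 3^2 + (-11)^2
= 25 + 9 + 121
= 155


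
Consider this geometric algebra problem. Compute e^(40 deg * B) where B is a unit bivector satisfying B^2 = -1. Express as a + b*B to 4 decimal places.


For a unit bivector B with B^2 = -1, the exponential series gives
e^(theta*B) = cos(theta) + sin(theta)*B (the GA analogue of Euler's formula).
theta = 40 degrees = 0.698132 rad
cos(40 deg) = 0.7660
sin(40 deg) = 0.6428
exp(theta*B) = 0.7660 + 0.6428*B


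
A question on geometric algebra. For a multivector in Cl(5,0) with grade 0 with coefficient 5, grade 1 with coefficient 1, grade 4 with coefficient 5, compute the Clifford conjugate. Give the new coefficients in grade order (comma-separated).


Clifford conjugate sign for grade k: (-1)^(k(k+1)/2)
Grade 0: (-1)^(0*1/2) = (-1)^0 = 1, coeff 5 -> 5
Grade 1: (-1)^(1*2/2) = (-1)^1 = -1, coeff 1 -> -1
Grade 4: (-1)^(4*5/2) = (-1)^10 = 1, coeff 5 -> 5
Conjugated coefficients: 5, -1, 5


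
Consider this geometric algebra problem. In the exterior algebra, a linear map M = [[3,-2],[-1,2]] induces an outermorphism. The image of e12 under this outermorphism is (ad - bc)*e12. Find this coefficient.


The outermorphism of a linear map f sends e1^e2 to f(e1)^f(e2).
f(e1) = 3*e1 - 1*e2
f(e2) = -2*e1 + 2*e2
f(e1) ^ f(e2) = (3*e1 - 1*e2) ^ (-2*e1 + 2*e2)
= 3*2*e12 + (-1)*(-2)*e21
= (6 - 2)*e12
= 4*e12
Coefficient = 4


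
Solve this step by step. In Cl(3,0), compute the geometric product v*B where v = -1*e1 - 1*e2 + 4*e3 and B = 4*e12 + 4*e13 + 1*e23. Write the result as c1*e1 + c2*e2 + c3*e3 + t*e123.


vB has grade-1 (vector) and grade-3 (trivector) parts: vB = (v _| B) + (v ^ B).
Vector part <vB>_1:
  e1: -v2*b12 - v3*b13 = -(-1)*(4) - (4)*(4) = -12
  e2: v1*b12 - v3*b23 = (-1)*(4) - (4)*(1) = -8
  e3: v1*b13 + v2*b23 = (-1)*(4) + (-1)*(1) = -5
Trivector part <vB>_3:
  e123: v1*b23 - v2*b13 + v3*b12 = (-1)*(1) - (-1)*(4) + (4)*(4) = 19
vB = -12*e1 - 8*e2 - 5*e3 + 19*e123


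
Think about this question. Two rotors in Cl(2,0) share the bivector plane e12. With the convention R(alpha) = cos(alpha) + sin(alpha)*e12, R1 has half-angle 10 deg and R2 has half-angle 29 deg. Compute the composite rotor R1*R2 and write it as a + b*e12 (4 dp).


Same-plane rotors commute and their half-angles add:
R1*R2 = cos(a1 + a2) + sin(a1 + a2)*e12.
a1 + a2 = 10 + 29 = 39 deg
cos(39 deg) = 0.7771
sin(39 deg) = 0.6293
R1*R2 = 0.7771 + 0.6293*e12


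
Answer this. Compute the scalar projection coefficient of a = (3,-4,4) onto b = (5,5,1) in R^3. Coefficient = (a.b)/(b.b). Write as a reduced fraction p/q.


Projection coefficient = (a . b) / (b . b)
a . b = 3*5 + (-4)*5 + 4*1
= 15 + (-20) + 4 = -1
b . b = 5^2 + 5^2 + 1^2
= 25 + 25 + 1 = 51
Coefficient = -1/51
In lowest terms: -1/51


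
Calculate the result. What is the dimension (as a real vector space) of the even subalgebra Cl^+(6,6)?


Even subalgebra dimension = 2^(n-1)
n = 6 + 6 = 12
2^(12 - 1) = 2^11 = 2048
Verification: sum of C(12,k) for even k = 1 + 66 + 495 + 924 + 495 + 66 + 1 = 2048
Result = 2048


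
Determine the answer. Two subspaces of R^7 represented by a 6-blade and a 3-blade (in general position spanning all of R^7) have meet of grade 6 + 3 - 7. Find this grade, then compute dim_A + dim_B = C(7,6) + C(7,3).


Meet grade = grade(A) + grade(B) - n
= 6 + 3 - 7 = 2
C(7,6) = 7
C(7,3) = 35
dim_A + dim_B = 7 + 35 = 42


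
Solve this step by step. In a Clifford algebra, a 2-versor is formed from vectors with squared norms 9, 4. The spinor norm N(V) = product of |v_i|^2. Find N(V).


Spinor norm N(V) = |v1|^2 * |v2|^2 * ... * |v2|^2
= 9 * 4
Running product: 9, 36
N(V) = 36


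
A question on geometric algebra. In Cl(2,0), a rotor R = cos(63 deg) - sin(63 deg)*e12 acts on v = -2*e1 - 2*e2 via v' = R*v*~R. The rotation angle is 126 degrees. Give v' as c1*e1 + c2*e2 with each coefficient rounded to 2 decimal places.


Rotor R = cos(63deg) - sin(63deg)*e12
Rotation angle theta = 2 * 63 = 126 degrees
v' = R*v*~R rotates v by theta.
cos(126deg) = -0.5878, sin(126deg) = 0.8090
v'_1 = -2*cos(126deg) - (-2)*sin(126deg)
= -2*(-0.5878) - (-2)*0.8090
= 2.79
v'_2 = -2*sin(126deg) + (-2)*cos(126deg)
= -2*0.8090 + (-2)*(-0.5878)
= -0.44
v' = 2.79*e1 - 0.44*e2


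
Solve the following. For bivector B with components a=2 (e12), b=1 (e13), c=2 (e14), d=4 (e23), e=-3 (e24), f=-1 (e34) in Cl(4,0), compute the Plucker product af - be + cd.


Plucker relation: af - be + cd
a*f = 2*(-1) = -2
b*e = 1*(-3) = -3
c*d = 2*4 = 8
af - be + cd = -2 - (-3) + 8
= 9


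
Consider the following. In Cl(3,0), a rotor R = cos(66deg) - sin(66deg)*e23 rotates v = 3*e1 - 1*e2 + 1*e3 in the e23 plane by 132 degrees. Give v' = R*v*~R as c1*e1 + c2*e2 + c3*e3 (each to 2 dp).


Rotor R = cos(66deg) - sin(66deg)*e23
Rotation angle theta = 2 * 66 = 132 degrees in the e23 plane (e2 -> e3).
The component perpendicular to the plane (e1) is invariant: v'_1 = v1 = 3.00
cos(132deg) = -0.6691, sin(132deg) = 0.7431
v'_2 = v2*cos(theta) - v3*sin(theta) = -1*(-0.6691) - 1*0.7431 = -0.07
v'_3 = v2*sin(theta) + v3*cos(theta) = -1*0.7431 + 1*(-0.6691) = -1.41
v' = 3.00*e1 - 0.07*e2 - 1.41*e3


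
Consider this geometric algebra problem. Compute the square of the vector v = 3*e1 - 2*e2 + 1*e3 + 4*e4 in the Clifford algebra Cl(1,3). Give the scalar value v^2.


v^2 = sum of c_i^2 * e_i^2
Positive signature terms (e_i^2 = +1): 3^2 = 9
Negative signature terms (e_j^2 = -1): (-2)^2 + 1^2 + 4^2 = 21
v^2 = 9 - 21 = -12


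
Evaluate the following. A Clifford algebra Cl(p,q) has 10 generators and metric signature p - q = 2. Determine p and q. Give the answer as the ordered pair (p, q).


We need p + q = 10 and p - q = 2.
Adding: 2p = 10 + 2 = 12, so p = 6.
Then q = 10 - 6 = 4.
(p, q) = (6, 4)


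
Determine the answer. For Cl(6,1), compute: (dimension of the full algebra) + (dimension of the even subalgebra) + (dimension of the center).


n = 6 + 1 = 7
Total dim = 2^7 = 128
Even subalgebra dim = 2^6 = 64
n is odd, so center dim = 2
Sum = 128 + 64 + 2 = 194


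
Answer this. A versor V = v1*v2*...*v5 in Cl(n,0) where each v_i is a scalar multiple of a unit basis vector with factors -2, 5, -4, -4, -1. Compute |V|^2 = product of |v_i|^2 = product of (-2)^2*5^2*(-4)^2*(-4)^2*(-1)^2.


Each vector v_i has |v_i|^2 = s_i^2
Squared scales: (-2)^2 = 4, 5^2 = 25, (-4)^2 = 16, (-4)^2 = 16, (-1)^2 = 1
|V|^2 = 4 * 25 * 16 * 16 * 1
= 25600


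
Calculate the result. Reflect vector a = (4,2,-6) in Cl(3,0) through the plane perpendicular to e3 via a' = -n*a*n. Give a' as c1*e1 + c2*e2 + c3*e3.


Reflection formula: a' = -n*a*n, with n = e3 (unit vector, n^2 = 1).
For reflection through hyperplane perp to e3:
The component along e3 flips sign, others stay.
a = (4, 2, -6)
a' = (4, 2, 6)
a' = 4*e1 + 2*e2 + 6*e3


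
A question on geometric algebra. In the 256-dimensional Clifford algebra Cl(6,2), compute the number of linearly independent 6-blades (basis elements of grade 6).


Number of grade-k basis blades in Cl(p,q) with n = p + q is C(n, k).
n = 6 + 2 = 8
C(8, 6) = 8! / (6! * 2!)
= 40320 / (720 * 2)
= 28


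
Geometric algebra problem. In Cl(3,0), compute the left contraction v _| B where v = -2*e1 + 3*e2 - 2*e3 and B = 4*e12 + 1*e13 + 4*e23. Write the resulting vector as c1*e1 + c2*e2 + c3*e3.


Left contraction v _| B = <vB>_1 (grade-1 part of the geometric product vB).
Using e1_|e12 = e2, e2_|e12 = -e1, e1_|e13 = e3, e3_|e13 = -e1, e2_|e23 = e3, e3_|e23 = -e2:
e1 coeff: -v2*b12 - v3*b13 = -(3)*(4) - (-2)*(1) = -10
e2 coeff: v1*b12 - v3*b23 = (-2)*(4) - (-2)*(4) = 0
e3 coeff: v1*b13 + v2*b23 = (-2)*(1) + (3)*(4) = 10
v _| B = -10*e1 + 0*e2 + 10*e3


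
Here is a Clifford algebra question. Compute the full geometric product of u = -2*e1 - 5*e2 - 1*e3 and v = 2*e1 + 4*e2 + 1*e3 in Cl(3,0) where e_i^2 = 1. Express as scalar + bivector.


In Cl(3,0): e_i^2 = 1, e_ie_j = -e_je_i for i != j.
Scalar part = u . v = (-2)*2 + (-5)*4 + (-1)*1
= -4 + (-20) + (-1) = -25
e12 coeff = (-2)*4 - (-5)*2 = -8 - (-10) = 2
e13 coeff = (-2)*1 - (-1)*2 = -2 - (-2) = 0
e23 coeff = (-5)*1 - (-1)*4 = -5 - (-4) = -1
uv = -25 + 2*e12 + 0*e13 - 1*e23


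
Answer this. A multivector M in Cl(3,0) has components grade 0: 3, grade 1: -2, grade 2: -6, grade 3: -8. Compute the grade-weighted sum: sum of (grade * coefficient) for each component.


Grade-weighted sum = sum of grade_k * coefficient_k
0*3 = 0
1*(-2) = -2
2*(-6) = -12
3*(-8) = -24
Total = 0 + (-2) + (-12) + (-24) = -38


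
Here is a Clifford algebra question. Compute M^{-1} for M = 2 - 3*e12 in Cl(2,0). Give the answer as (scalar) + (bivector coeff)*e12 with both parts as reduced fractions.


M = 2 - 3*e12, where e12^2 = -1.
Since M commutes with its reverse ~M = a - b*e12, M * ~M = a^2 - b^2*e12^2 = a^2 + b^2.
So M^{-1} = ~M / (a^2 + b^2) = (a - b*e12)/(a^2 + b^2).
a^2 + b^2 = 4 + 9 = 13
Scalar part = 2/13 = 2/13
Bivector coeff = 3/13 = 3/13
M^{-1} = 2/13 + 3/13*e12


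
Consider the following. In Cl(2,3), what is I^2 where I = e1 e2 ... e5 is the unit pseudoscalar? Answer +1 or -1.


The pseudoscalar I = e1...e_n (product of all n generators) of Cl(p,q) satisfies I^2 = (-1)^(q + n(n-1)/2).
p = 2, q = 3, n = p + q = 5
n(n-1)/2 = 5 * 4 / 2 = 10
Exponent = q + n(n-1)/2 = 3 + 10 = 13
I^2 = (-1)^13 = -1


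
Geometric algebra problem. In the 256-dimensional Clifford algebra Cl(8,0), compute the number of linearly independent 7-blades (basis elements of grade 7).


Number of grade-k basis blades in Cl(p,q) with n = p + q is C(n, k).
n = 8 + 0 = 8
C(8, 7) = 8! / (7! * 1!)
= 40320 / (5040 * 1)
= 8


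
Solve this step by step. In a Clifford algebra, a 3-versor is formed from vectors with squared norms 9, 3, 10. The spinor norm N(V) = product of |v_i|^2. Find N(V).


Spinor norm N(V) = |v1|^2 * |v2|^2 * ... * |v3|^2
= 9 * 3 * 10
Running product: 9, 27, 270
N(V) = 270


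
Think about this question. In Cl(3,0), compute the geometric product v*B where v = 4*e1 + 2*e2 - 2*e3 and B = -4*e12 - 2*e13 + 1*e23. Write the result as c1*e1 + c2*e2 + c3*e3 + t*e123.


vB has grade-1 (vector) and grade-3 (trivector) parts: vB = (v _| B) + (v ^ B).
Vector part <vB>_1:
  e1: -v2*b12 - v3*b13 = -(2)*(-4) - (-2)*(-2) = 4
  e2: v1*b12 - v3*b23 = (4)*(-4) - (-2)*(1) = -14
  e3: v1*b13 + v2*b23 = (4)*(-2) + (2)*(1) = -6
Trivector part <vB>_3:
  e123: v1*b23 - v2*b13 + v3*b12 = (4)*(1) - (2)*(-2) + (-2)*(-4) = 16
vB = 4*e1 - 14*e2 - 6*e3 + 16*e123


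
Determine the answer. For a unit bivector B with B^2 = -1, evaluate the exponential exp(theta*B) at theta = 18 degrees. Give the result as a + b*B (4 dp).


For a unit bivector B with B^2 = -1, the exponential series gives
e^(theta*B) = cos(theta) + sin(theta)*B (the GA analogue of Euler's formula).
theta = 18 degrees = 0.314159 rad
cos(18 deg) = 0.9511
sin(18 deg) = 0.3090
exp(theta*B) = 0.9511 + 0.3090*B


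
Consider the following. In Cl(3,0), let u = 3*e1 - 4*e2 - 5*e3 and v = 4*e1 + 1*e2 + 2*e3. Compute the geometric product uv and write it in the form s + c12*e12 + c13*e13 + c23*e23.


In Cl(3,0): e_i^2 = 1, e_ie_j = -e_je_i for i != j.
Scalar part = u . v = 3*4 + (-4)*1 + (-5)*2
= 12 + (-4) + (-10) = -2
e12 coeff = 3*1 - (-4)*4 = 3 - (-16) = 19
e13 coeff = 3*2 - (-5)*4 = 6 - (-20) = 26
e23 coeff = (-4)*2 - (-5)*1 = -8 - (-5) = -3
uv = -2 + 19*e12 + 26*e13 - 3*e23


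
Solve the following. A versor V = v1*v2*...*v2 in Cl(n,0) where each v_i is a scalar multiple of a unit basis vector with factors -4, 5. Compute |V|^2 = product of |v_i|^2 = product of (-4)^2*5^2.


Each vector v_i has |v_i|^2 = s_i^2
Squared scales: (-4)^2 = 16, 5^2 = 25
|V|^2 = 16 * 25
= 400


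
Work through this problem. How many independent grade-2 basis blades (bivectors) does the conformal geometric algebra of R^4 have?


The conformal model of R^4 uses Cl(5,1) with m = 4 + 2 = 6 generators.
Number of grade-2 blades = C(m, 2) = C(6, 2)
= 6*5/2 = 15


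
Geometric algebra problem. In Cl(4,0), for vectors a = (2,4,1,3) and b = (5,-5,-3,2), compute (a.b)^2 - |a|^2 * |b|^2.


a . b = 2*5 + 4*(-5) + 1*(-3) + 3*2
= 10 + (-20) + (-3) + 6 = -7
|a|^2 = 2^2 + 4^2 + 1^2 + 3^2 = 30
|b|^2 = 5^2 + (-5)^2 + (-3)^2 + 2^2 = 63
(a.b)^2 = (-7)^2 = 49
|a|^2 * |b|^2 = 30 * 63 = 1890
Result = 49 - 1890 = -1841


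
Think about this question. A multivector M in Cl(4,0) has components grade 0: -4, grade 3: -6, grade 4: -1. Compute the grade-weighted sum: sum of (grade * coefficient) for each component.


Grade-weighted sum = sum of grade_k * coefficient_k
0*(-4) = 0
3*(-6) = -18
4*(-1) = -4
Total = 0 + (-18) + (-4) = -22


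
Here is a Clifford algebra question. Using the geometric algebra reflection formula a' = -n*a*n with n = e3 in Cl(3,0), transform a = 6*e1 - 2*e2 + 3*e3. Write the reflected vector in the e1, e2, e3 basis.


Reflection formula: a' = -n*a*n, with n = e3 (unit vector, n^2 = 1).
For reflection through hyperplane perp to e3:
The component along e3 flips sign, others stay.
a = (6, -2, 3)
a' = (6, -2, -3)
a' = 6*e1 - 2*e2 - 3*e3


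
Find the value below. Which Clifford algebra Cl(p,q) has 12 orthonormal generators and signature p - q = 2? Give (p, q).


We need p + q = 12 and p - q = 2.
Adding: 2p = 12 + 2 = 14, so p = 7.
Then q = 12 - 7 = 5.
(p, q) = (7, 5)


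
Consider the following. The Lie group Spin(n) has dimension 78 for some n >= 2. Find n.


dim Spin(n) = dim so(n) = n(n-1)/2.
Solve n(n-1)/2 = 78, i.e. n^2 - n - 156 = 0.
Discriminant = 1 + 8*78 = 625
n = (1 + sqrt(625))/2 = (1 + 25)/2 = 13


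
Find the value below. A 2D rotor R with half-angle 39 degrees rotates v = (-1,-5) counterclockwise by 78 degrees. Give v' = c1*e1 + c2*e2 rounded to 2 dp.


Rotor R = cos(39deg) - sin(39deg)*e12
Rotation angle theta = 2 * 39 = 78 degrees
v' = R*v*~R rotates v by theta.
cos(78deg) = 0.2079, sin(78deg) = 0.9781
v'_1 = -1*cos(78deg) - (-5)*sin(78deg)
= -1*0.2079 - (-5)*0.9781
= 4.68
v'_2 = -1*sin(78deg) + (-5)*cos(78deg)
= -1*0.9781 + (-5)*0.2079
= -2.02
v' = 4.68*e1 - 2.02*e2


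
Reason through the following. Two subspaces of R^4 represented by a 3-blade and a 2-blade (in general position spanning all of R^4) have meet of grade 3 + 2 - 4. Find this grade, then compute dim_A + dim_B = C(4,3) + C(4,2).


Meet grade = grade(A) + grade(B) - n
= 3 + 2 - 4 = 1
C(4,3) = 4
C(4,2) = 6
dim_A + dim_B = 4 + 6 = 10


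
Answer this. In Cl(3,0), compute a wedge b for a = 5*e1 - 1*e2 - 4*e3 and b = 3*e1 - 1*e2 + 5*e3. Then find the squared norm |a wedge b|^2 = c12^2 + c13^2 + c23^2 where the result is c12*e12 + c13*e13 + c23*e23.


a wedge b = (a1*b2 - a2*b1)*e12 + (a1*b3 - a3*b1)*e13 + (a2*b3 - a3*b2)*e23
e12 coeff: 5*(-1) - (-1)*3 = -5 - (-3) = -2
e13 coeff: 5*5 - (-4)*3 = 25 - (-12) = 37
e23 coeff: (-1)*5 - (-4)*(-1) = -5 - 4 = -9
|a wedge b|^2 = (-2)^2 + 37^2 + (-9)^2
= 4 + 1369 + 81
= 1454


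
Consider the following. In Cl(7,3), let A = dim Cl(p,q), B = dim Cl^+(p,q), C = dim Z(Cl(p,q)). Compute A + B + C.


n = 7 + 3 = 10
Total dim = 2^10 = 1024
Even subalgebra dim = 2^9 = 512
n is even, so center dim = 1
Sum = 1024 + 512 + 1 = 1537


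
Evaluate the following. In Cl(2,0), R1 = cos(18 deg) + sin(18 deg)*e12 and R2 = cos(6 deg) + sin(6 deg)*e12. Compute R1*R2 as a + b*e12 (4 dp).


Same-plane rotors commute and their half-angles add:
R1*R2 = cos(a1 + a2) + sin(a1 + a2)*e12.
a1 + a2 = 18 + 6 = 24 deg
cos(24 deg) = 0.9135
sin(24 deg) = 0.4067
R1*R2 = 0.9135 + 0.4067*e12


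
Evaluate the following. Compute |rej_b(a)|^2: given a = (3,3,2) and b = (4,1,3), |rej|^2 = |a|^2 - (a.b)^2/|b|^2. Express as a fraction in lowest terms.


|a|^2 = 3^2 + 3^2 + 2^2 = 22
|b|^2 = 4^2 + 1^2 + 3^2 = 26
a . b = 3*4 + 3*1 + 2*3 = 21
(a.b)^2 = 21^2 = 441
|rej|^2 = 22 - 441/26
= (572 - 441)/26
= 131/26
In lowest terms: 131/26


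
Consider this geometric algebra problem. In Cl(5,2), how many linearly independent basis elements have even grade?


Even subalgebra dimension = 2^(n-1)
n = 5 + 2 = 7
2^(7 - 1) = 2^6 = 64
Verification: sum of C(7,k) for even k = 1 + 21 + 35 + 7 = 64
Result = 64


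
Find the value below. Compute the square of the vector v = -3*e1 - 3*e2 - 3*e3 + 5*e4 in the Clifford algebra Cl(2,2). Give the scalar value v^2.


v^2 = sum of c_i^2 * e_i^2
Positive signature terms (e_i^2 = +1): (-3)^2 + (-3)^2 = 18
Negative signature terms (e_j^2 = -1): (-3)^2 + 5^2 = 34
v^2 = 18 - 34 = -16


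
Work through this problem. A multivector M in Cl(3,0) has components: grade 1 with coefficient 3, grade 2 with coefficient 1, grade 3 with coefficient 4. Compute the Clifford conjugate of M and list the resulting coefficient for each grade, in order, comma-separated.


Clifford conjugate sign for grade k: (-1)^(k(k+1)/2)
Grade 1: (-1)^(1*2/2) = (-1)^1 = -1, coeff 3 -> -3
Grade 2: (-1)^(2*3/2) = (-1)^3 = -1, coeff 1 -> -1
Grade 3: (-1)^(3*4/2) = (-1)^6 = 1, coeff 4 -> 4
Conjugated coefficients: -3, -1, 4


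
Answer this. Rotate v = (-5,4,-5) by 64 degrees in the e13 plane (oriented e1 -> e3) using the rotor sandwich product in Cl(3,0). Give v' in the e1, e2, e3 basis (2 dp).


Rotor R = cos(32deg) - sin(32deg)*e13
Rotation angle theta = 2 * 32 = 64 degrees in the e13 plane (e1 -> e3).
The component perpendicular to the plane (e2) is invariant: v'_2 = v2 = 4.00
cos(64deg) = 0.4384, sin(64deg) = 0.8988
v'_1 = v1*cos(theta) - v3*sin(theta) = -5*0.4384 - (-5)*0.8988 = 2.30
v'_3 = v1*sin(theta) + v3*cos(theta) = -5*0.8988 + (-5)*0.4384 = -6.69
v' = 2.30*e1 + 4.00*e2 - 6.69*e3


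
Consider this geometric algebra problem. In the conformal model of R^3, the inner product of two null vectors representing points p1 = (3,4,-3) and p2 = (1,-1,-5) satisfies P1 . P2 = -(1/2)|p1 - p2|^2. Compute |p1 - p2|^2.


p1 - p2 = (2, 5, 2)
|p1 - p2|^2 = 2^2 + 5^2 + 2^2
= 4 + 25 + 4
= 33


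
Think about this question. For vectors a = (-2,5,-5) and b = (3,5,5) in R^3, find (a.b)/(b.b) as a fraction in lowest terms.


Projection coefficient = (a . b) / (b . b)
a . b = (-2)*3 + 5*5 + (-5)*5
= -6 + 25 + (-25) = -6
b . b = 3^2 + 5^2 + 5^2
= 9 + 25 + 25 = 59
Coefficient = -6/59
In lowest terms: -6/59


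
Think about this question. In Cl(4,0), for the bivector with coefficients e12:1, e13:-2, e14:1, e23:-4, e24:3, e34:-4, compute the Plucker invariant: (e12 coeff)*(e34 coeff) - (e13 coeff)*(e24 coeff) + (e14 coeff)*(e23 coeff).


Plucker relation: af - be + cd
a*f = 1*(-4) = -4
b*e = (-2)*3 = -6
c*d = 1*(-4) = -4
af - be + cd = -4 - (-6) + (-4)
= -2


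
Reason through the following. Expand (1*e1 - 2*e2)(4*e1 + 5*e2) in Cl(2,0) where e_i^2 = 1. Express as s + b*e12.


Expand: (1*e1 - 2*e2)(4*e1 + 5*e2)
= 1*4*e1e1 + 1*5*e1e2 + (-2)*4*e2e1 + (-2)*5*e2e2
Using e1^2 = e2^2 = 1, e2e1 = -e1e2:
Scalar part s = 1*4 + (-2)*5 = 4 + (-10) = -6
Bivector part b = 1*5 - (-2)*4 = 5 - (-8) = 13
uv = -6 + 13*e12


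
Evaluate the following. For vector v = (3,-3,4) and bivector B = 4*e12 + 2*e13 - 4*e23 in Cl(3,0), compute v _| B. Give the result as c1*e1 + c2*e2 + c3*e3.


Left contraction v _| B = <vB>_1 (grade-1 part of the geometric product vB).
Using e1_|e12 = e2, e2_|e12 = -e1, e1_|e13 = e3, e3_|e13 = -e1, e2_|e23 = e3, e3_|e23 = -e2:
e1 coeff: -v2*b12 - v3*b13 = -(-3)*(4) - (4)*(2) = 4
e2 coeff: v1*b12 - v3*b23 = (3)*(4) - (4)*(-4) = 28
e3 coeff: v1*b13 + v2*b23 = (3)*(2) + (-3)*(-4) = 18
v _| B = 4*e1 + 28*e2 + 18*e3


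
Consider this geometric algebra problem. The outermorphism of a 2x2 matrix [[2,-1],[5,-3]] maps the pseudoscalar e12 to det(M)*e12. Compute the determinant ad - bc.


The outermorphism of a linear map f sends e1^e2 to f(e1)^f(e2).
f(e1) = 2*e1 + 5*e2
f(e2) = -1*e1 - 3*e2
f(e1) ^ f(e2) = (2*e1 + 5*e2) ^ (-1*e1 - 3*e2)
= 2*(-3)*e12 + 5*(-1)*e21
= (-6 - (-5))*e12
= -1*e12
Coefficient = -1


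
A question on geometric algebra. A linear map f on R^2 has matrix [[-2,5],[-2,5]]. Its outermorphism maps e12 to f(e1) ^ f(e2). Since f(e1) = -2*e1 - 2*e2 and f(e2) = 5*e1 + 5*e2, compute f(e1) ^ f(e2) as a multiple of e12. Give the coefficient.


The outermorphism of a linear map f sends e1^e2 to f(e1)^f(e2).
f(e1) = -2*e1 - 2*e2
f(e2) = 5*e1 + 5*e2
f(e1) ^ f(e2) = (-2*e1 - 2*e2) ^ (5*e1 + 5*e2)
= (-2)*5*e12 + (-2)*5*e21
= (-10 - (-10))*e12
= 0*e12
Coefficient = 0


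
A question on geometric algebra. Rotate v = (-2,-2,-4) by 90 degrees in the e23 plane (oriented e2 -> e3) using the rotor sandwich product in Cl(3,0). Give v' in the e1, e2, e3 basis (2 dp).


Rotor R = cos(45deg) - sin(45deg)*e23
Rotation angle theta = 2 * 45 = 90 degrees in the e23 plane (e2 -> e3).
The component perpendicular to the plane (e1) is invariant: v'_1 = v1 = -2.00
cos(90deg) = 0.0000, sin(90deg) = 1.0000
v'_2 = v2*cos(theta) - v3*sin(theta) = -2*0.0000 - (-4)*1.0000 = 4.00
v'_3 = v2*sin(theta) + v3*cos(theta) = -2*1.0000 + (-4)*0.0000 = -2.00
v' = -2.00*e1 + 4.00*e2 - 2.00*e3


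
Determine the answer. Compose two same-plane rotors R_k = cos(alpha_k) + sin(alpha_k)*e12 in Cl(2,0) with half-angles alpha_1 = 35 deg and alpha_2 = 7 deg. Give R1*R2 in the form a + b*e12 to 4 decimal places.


Same-plane rotors commute and their half-angles add:
R1*R2 = cos(a1 + a2) + sin(a1 + a2)*e12.
a1 + a2 = 35 + 7 = 42 deg
cos(42 deg) = 0.7431
sin(42 deg) = 0.6691
R1*R2 = 0.7431 + 0.6691*e12


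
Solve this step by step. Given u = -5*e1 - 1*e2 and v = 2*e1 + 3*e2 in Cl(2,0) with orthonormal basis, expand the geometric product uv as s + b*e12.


Expand: (-5*e1 - 1*e2)(2*e1 + 3*e2)
= (-5)*2*e1e1 + (-5)*3*e1e2 + (-1)*2*e2e1 + (-1)*3*e2e2
Using e1^2 = e2^2 = 1, e2e1 = -e1e2:
Scalar part s = (-5)*2 + (-1)*3 = -10 + (-3) = -13
Bivector part b = (-5)*3 - (-1)*2 = -15 - (-2) = -13
uv = -13 - 13*e12


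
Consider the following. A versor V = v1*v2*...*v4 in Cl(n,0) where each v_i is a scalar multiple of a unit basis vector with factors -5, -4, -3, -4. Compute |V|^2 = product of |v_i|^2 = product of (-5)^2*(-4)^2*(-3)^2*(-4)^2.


Each vector v_i has |v_i|^2 = s_i^2
Squared scales: (-5)^2 = 25, (-4)^2 = 16, (-3)^2 = 9, (-4)^2 = 16
|V|^2 = 25 * 16 * 9 * 16
= 57600


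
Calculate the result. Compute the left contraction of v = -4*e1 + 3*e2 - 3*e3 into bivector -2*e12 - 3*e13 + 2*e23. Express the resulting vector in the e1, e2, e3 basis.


Left contraction v _| B = <vB>_1 (grade-1 part of the geometric product vB).
Using e1_|e12 = e2, e2_|e12 = -e1, e1_|e13 = e3, e3_|e13 = -e1, e2_|e23 = e3, e3_|e23 = -e2:
e1 coeff: -v2*b12 - v3*b13 = -(3)*(-2) - (-3)*(-3) = -3
e2 coeff: v1*b12 - v3*b23 = (-4)*(-2) - (-3)*(2) = 14
e3 coeff: v1*b13 + v2*b23 = (-4)*(-3) + (3)*(2) = 18
v _| B = -3*e1 + 14*e2 + 18*e3


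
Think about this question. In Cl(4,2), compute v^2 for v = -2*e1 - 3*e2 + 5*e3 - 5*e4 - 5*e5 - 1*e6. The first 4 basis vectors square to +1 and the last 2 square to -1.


v^2 = sum of c_i^2 * e_i^2
Positive signature terms (e_i^2 = +1): (-2)^2 + (-3)^2 + 5^2 + (-5)^2 = 63
Negative signature terms (e_j^2 = -1): (-5)^2 + (-1)^2 = 26
v^2 = 63 - 26 = 37


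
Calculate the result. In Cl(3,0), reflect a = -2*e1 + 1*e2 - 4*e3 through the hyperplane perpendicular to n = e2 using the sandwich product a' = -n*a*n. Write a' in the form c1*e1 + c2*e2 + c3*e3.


Reflection formula: a' = -n*a*n, with n = e2 (unit vector, n^2 = 1).
For reflection through hyperplane perp to e2:
The component along e2 flips sign, others stay.
a = (-2, 1, -4)
a' = (-2, -1, -4)
a' = -2*e1 - 1*e2 - 4*e3


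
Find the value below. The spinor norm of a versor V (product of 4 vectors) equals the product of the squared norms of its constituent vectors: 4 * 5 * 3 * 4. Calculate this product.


Spinor norm N(V) = |v1|^2 * |v2|^2 * ... * |v4|^2
= 4 * 5 * 3 * 4
Running product: 4, 20, 60, 240
N(V) = 240


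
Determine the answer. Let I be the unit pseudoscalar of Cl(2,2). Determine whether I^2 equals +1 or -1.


The pseudoscalar I = e1...e_n (product of all n generators) of Cl(p,q) satisfies I^2 = (-1)^(q + n(n-1)/2).
p = 2, q = 2, n = p + q = 4
n(n-1)/2 = 4 * 3 / 2 = 6
Exponent = q + n(n-1)/2 = 2 + 6 = 8
I^2 = (-1)^8 = +1


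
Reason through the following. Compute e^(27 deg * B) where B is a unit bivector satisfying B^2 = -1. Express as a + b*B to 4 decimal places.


For a unit bivector B with B^2 = -1, the exponential series gives
e^(theta*B) = cos(theta) + sin(theta)*B (the GA analogue of Euler's formula).
theta = 27 degrees = 0.471239 rad
cos(27 deg) = 0.8910
sin(27 deg) = 0.4540
exp(theta*B) = 0.8910 + 0.4540*B


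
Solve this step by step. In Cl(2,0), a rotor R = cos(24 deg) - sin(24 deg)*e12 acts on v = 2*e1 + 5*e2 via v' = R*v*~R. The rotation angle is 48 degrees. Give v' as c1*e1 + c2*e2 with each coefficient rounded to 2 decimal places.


Rotor R = cos(24deg) - sin(24deg)*e12
Rotation angle theta = 2 * 24 = 48 degrees
v' = R*v*~R rotates v by theta.
cos(48deg) = 0.6691, sin(48deg) = 0.7431
v'_1 = 2*cos(48deg) - 5*sin(48deg)
= 2*0.6691 - 5*0.7431
= -2.38
v'_2 = 2*sin(48deg) + 5*cos(48deg)
= 2*0.7431 + 5*0.6691
= 4.83
v' = -2.38*e1 + 4.83*e2


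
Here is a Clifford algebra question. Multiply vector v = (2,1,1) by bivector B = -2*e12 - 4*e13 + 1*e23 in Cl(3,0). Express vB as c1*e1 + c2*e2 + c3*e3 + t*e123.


vB has grade-1 (vector) and grade-3 (trivector) parts: vB = (v _| B) + (v ^ B).
Vector part <vB>_1:
  e1: -v2*b12 - v3*b13 = -(1)*(-2) - (1)*(-4) = 6
  e2: v1*b12 - v3*b23 = (2)*(-2) - (1)*(1) = -5
  e3: v1*b13 + v2*b23 = (2)*(-4) + (1)*(1) = -7
Trivector part <vB>_3:
  e123: v1*b23 - v2*b13 + v3*b12 = (2)*(1) - (1)*(-4) + (1)*(-2) = 4
vB = 6*e1 - 5*e2 - 7*e3 + 4*e123


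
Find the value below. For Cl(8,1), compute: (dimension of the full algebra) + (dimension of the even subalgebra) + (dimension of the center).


n = 8 + 1 = 9
Total dim = 2^9 = 512
Even subalgebra dim = 2^8 = 256
n is odd, so center dim = 2
Sum = 512 + 256 + 2 = 770


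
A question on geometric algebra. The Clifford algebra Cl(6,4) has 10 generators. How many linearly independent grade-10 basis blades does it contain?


Number of grade-k basis blades in Cl(p,q) with n = p + q is C(n, k).
n = 6 + 4 = 10
C(10, 10) = 10! / (10! * 0!)
= 3628800 / (3628800 * 1)
= 1


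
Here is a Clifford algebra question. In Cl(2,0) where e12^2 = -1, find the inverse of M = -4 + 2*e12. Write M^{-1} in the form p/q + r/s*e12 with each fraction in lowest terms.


M = -4 + 2*e12, where e12^2 = -1.
Since M commutes with its reverse ~M = a - b*e12, M * ~M = a^2 - b^2*e12^2 = a^2 + b^2.
So M^{-1} = ~M / (a^2 + b^2) = (a - b*e12)/(a^2 + b^2).
a^2 + b^2 = 16 + 4 = 20
Scalar part = -4/20 = -1/5
Bivector coeff = -2/20 = -1/10
M^{-1} = -1/5 - 1/10*e12


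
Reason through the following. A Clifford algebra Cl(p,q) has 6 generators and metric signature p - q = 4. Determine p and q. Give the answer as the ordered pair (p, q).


We need p + q = 6 and p - q = 4.
Adding: 2p = 6 + 4 = 10, so p = 5.
Then q = 6 - 5 = 1.
(p, q) = (5, 1)


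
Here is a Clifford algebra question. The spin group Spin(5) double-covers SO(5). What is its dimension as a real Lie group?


Spin(n) double-covers SO(n); both have Lie algebra so(n) of dimension n(n-1)/2.
n = 5
n(n-1) = 5 * 4 = 20
dim Spin(5) = 20/2 = 10


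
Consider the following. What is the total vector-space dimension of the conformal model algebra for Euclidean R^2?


The conformal model of R^2 uses Cl(3,1): the 2 Euclidean generators plus two extra orthogonal generators e+ (e+^2 = +1) and e- (e-^2 = -1), from which the null vectors e0, einf are built.
Number of generators m = 2 + 2 = 4.
dim Cl(p,q) = 2^m = 2^4 = 16


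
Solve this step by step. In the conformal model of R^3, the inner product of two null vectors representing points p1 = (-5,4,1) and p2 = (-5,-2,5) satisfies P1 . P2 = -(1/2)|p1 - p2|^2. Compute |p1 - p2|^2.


p1 - p2 = (0, 6, -4)
|p1 - p2|^2 = 0^2 + 6^2 + (-4)^2
= 0 + 36 + 16
= 52


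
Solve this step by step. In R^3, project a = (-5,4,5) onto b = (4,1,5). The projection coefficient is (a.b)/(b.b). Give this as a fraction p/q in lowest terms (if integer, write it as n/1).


Projection coefficient = (a . b) / (b . b)
a . b = (-5)*4 + 4*1 + 5*5
= -20 + 4 + 25 = 9
b . b = 4^2 + 1^2 + 5^2
= 16 + 1 + 25 = 42
Coefficient = 9/42
In lowest terms: 3/14


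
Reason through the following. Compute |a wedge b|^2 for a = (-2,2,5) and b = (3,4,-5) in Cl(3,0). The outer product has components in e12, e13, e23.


a wedge b = (a1*b2 - a2*b1)*e12 + (a1*b3 - a3*b1)*e13 + (a2*b3 - a3*b2)*e23
e12 coeff: (-2)*4 - 2*3 = -8 - 6 = -14
e13 coeff: (-2)*(-5) - 5*3 = 10 - 15 = -5
e23 coeff: 2*(-5) - 5*4 = -10 - 20 = -30
|a wedge b|^2 = (-14)^2 + (-5)^2 + (-30)^2
= 196 + 25 + 900
= 1121


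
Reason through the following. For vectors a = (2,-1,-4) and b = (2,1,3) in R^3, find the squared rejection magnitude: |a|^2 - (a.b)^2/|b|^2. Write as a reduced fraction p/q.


|a|^2 = 2^2 + (-1)^2 + (-4)^2 = 21
|b|^2 = 2^2 + 1^2 + 3^2 = 14
a . b = 2*2 + (-1)*1 + (-4)*3 = -9
(a.b)^2 = (-9)^2 = 81
|rej|^2 = 21 - 81/14
= (294 - 81)/14
= 213/14
In lowest terms: 213/14


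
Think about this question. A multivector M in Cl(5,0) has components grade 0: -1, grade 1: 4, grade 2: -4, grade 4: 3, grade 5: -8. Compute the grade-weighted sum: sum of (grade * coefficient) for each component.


Grade-weighted sum = sum of grade_k * coefficient_k
0*(-1) = 0
1*4 = 4
2*(-4) = -8
4*3 = 12
5*(-8) = -40
Total = 0 + 4 + (-8) + 12 + (-40) = -32


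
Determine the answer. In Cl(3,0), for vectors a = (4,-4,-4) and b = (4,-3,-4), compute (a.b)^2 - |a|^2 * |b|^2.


a . b = 4*4 + (-4)*(-3) + (-4)*(-4)
= 16 + 12 + 16 = 44
|a|^2 = 4^2 + (-4)^2 + (-4)^2 = 48
|b|^2 = 4^2 + (-3)^2 + (-4)^2 = 41
(a.b)^2 = 44^2 = 1936
|a|^2 * |b|^2 = 48 * 41 = 1968
Result = 1936 - 1968 = -32


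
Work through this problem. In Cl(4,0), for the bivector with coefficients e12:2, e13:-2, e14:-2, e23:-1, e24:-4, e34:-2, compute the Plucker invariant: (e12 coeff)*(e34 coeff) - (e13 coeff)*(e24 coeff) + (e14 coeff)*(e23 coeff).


Plucker relation: af - be + cd
a*f = 2*(-2) = -4
b*e = (-2)*(-4) = 8
c*d = (-2)*(-1) = 2
af - be + cd = -4 - 8 + 2
= -10


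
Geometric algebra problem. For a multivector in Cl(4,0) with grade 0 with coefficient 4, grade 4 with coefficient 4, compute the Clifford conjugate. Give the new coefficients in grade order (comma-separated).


Clifford conjugate sign for grade k: (-1)^(k(k+1)/2)
Grade 0: (-1)^(0*1/2) = (-1)^0 = 1, coeff 4 -> 4
Grade 4: (-1)^(4*5/2) = (-1)^10 = 1, coeff 4 -> 4
Conjugated coefficients: 4, 4


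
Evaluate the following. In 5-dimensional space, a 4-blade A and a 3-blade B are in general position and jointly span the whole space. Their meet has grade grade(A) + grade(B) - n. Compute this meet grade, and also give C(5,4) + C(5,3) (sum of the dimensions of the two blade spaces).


Meet grade = grade(A) + grade(B) - n
= 4 + 3 - 5 = 2
C(5,4) = 5
C(5,3) = 10
dim_A + dim_B = 5 + 10 = 15


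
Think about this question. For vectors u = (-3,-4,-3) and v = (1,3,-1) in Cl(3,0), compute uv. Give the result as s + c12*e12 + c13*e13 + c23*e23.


In Cl(3,0): e_i^2 = 1, e_ie_j = -e_je_i for i != j.
Scalar part = u . v = (-3)*1 + (-4)*3 + (-3)*(-1)
= -3 + (-12) + 3 = -12
e12 coeff = (-3)*3 - (-4)*1 = -9 - (-4) = -5
e13 coeff = (-3)*(-1) - (-3)*1 = 3 - (-3) = 6
e23 coeff = (-4)*(-1) - (-3)*3 = 4 - (-9) = 13
uv = -12 - 5*e12 + 6*e13 + 13*e23


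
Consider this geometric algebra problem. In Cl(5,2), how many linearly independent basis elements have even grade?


Even subalgebra dimension = 2^(n-1)
n = 5 + 2 = 7
2^(7 - 1) = 2^6 = 64
Verification: sum of C(7,k) for even k = 1 + 21 + 35 + 7 = 64
Result = 64


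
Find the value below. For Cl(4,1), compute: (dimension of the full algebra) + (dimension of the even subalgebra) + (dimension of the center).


n = 4 + 1 = 5
Total dim = 2^5 = 32
Even subalgebra dim = 2^4 = 16
n is odd, so center dim = 2
Sum = 32 + 16 + 2 = 50


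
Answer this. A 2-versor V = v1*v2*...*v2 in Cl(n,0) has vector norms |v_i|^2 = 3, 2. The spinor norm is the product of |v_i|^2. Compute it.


Spinor norm N(V) = |v1|^2 * |v2|^2 * ... * |v2|^2
= 3 * 2
Running product: 3, 6
N(V) = 6


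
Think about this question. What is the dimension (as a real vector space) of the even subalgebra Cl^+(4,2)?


Even subalgebra dimension = 2^(n-1)
n = 4 + 2 = 6
2^(6 - 1) = 2^5 = 32
Verification: sum of C(6,k) for even k = 1 + 15 + 15 + 1 = 32
Result = 32


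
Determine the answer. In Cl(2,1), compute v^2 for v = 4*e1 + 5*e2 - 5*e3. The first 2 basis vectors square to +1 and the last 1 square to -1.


v^2 = sum of c_i^2 * e_i^2
Positive signature terms (e_i^2 = +1): 4^2 + 5^2 = 41
Negative signature terms (e_j^2 = -1): (-5)^2 = 25
v^2 = 41 - 25 = 16


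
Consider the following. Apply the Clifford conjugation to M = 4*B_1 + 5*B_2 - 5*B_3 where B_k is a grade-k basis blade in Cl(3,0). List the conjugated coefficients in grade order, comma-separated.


Clifford conjugate sign for grade k: (-1)^(k(k+1)/2)
Grade 1: (-1)^(1*2/2) = (-1)^1 = -1, coeff 4 -> -4
Grade 2: (-1)^(2*3/2) = (-1)^3 = -1, coeff 5 -> -5
Grade 3: (-1)^(3*4/2) = (-1)^6 = 1, coeff -5 -> -5
Conjugated coefficients: -4, -5, -5


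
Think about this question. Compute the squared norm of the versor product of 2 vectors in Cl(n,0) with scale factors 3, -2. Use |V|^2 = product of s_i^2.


Each vector v_i has |v_i|^2 = s_i^2
Squared scales: 3^2 = 9, (-2)^2 = 4
|V|^2 = 9 * 4
= 36


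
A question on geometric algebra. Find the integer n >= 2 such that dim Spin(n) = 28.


dim Spin(n) = dim so(n) = n(n-1)/2.
Solve n(n-1)/2 = 28, i.e. n^2 - n - 56 = 0.
Discriminant = 1 + 8*28 = 225
n = (1 + sqrt(225))/2 = (1 + 15)/2 = 8


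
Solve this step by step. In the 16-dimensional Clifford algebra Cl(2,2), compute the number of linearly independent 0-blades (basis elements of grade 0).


Number of grade-k basis blades in Cl(p,q) with n = p + q is C(n, k).
n = 2 + 2 = 4
C(4, 0) = 4! / (0! * 4!)
= 24 / (1 * 24)
= 1


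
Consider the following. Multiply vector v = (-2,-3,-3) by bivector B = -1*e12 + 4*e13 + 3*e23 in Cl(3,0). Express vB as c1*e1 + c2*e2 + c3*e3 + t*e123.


vB has grade-1 (vector) and grade-3 (trivector) parts: vB = (v _| B) + (v ^ B).
Vector part <vB>_1:
  e1: -v2*b12 - v3*b13 = -(-3)*(-1) - (-3)*(4) = 9
  e2: v1*b12 - v3*b23 = (-2)*(-1) - (-3)*(3) = 11
  e3: v1*b13 + v2*b23 = (-2)*(4) + (-3)*(3) = -17
Trivector part <vB>_3:
  e123: v1*b23 - v2*b13 + v3*b12 = (-2)*(3) - (-3)*(4) + (-3)*(-1) = 9
vB = 9*e1 + 11*e2 - 17*e3 + 9*e123


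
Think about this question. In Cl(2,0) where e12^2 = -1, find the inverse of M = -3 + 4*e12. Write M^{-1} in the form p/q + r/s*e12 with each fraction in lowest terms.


M = -3 + 4*e12, where e12^2 = -1.
Since M commutes with its reverse ~M = a - b*e12, M * ~M = a^2 - b^2*e12^2 = a^2 + b^2.
So M^{-1} = ~M / (a^2 + b^2) = (a - b*e12)/(a^2 + b^2).
a^2 + b^2 = 9 + 16 = 25
Scalar part = -3/25 = -3/25
Bivector coeff = -4/25 = -4/25
M^{-1} = -3/25 - 4/25*e12


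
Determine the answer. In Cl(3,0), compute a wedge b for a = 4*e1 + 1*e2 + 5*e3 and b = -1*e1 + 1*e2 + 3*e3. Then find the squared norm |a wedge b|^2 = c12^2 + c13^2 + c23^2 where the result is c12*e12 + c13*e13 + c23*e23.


a wedge b = (a1*b2 - a2*b1)*e12 + (a1*b3 - a3*b1)*e13 + (a2*b3 - a3*b2)*e23
e12 coeff: 4*1 - 1*(-1) = 4 - (-1) = 5
e13 coeff: 4*3 - 5*(-1) = 12 - (-5) = 17
e23 coeff: 1*3 - 5*1 = 3 - 5 = -2
|a wedge b|^2 = 5^2 + 17^2 + (-2)^2
= 25 + 289 + 4
= 318


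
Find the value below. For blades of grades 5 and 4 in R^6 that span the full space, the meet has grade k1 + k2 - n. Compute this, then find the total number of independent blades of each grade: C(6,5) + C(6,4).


Meet grade = grade(A) + grade(B) - n
= 5 + 4 - 6 = 3
C(6,5) = 6
C(6,4) = 15
dim_A + dim_B = 6 + 15 = 21


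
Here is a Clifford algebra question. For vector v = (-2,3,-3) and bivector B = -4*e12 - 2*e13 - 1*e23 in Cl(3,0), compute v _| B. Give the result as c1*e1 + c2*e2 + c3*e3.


Left contraction v _| B = <vB>_1 (grade-1 part of the geometric product vB).
Using e1_|e12 = e2, e2_|e12 = -e1, e1_|e13 = e3, e3_|e13 = -e1, e2_|e23 = e3, e3_|e23 = -e2:
e1 coeff: -v2*b12 - v3*b13 = -(3)*(-4) - (-3)*(-2) = 6
e2 coeff: v1*b12 - v3*b23 = (-2)*(-4) - (-3)*(-1) = 5
e3 coeff: v1*b13 + v2*b23 = (-2)*(-2) + (3)*(-1) = 1
v _| B = 6*e1 + 5*e2 + 1*e3
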